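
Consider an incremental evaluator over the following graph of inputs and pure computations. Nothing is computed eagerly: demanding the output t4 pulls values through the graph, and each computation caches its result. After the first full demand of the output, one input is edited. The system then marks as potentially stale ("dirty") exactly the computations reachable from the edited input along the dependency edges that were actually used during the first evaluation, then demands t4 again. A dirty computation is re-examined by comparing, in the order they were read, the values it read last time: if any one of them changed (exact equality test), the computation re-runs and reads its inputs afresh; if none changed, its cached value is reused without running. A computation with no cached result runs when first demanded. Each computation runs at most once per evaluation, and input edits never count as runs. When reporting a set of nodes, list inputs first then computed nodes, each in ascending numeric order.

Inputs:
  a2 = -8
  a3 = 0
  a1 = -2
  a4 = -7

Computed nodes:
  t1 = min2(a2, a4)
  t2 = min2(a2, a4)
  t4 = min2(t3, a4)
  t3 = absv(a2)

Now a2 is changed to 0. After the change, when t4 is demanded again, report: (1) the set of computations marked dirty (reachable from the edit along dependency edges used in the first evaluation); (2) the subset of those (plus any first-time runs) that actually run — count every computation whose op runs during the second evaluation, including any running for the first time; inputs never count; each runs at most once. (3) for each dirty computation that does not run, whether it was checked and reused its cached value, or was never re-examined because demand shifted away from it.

Dirty set: t3, t4.
Run set: t3, t4 (2 run).
All dirty computations ended up running.

Initial pass — values computed on the first demand:
  t3 = absv(-8) = 8
  t4 = min2(8, -7) = -7

Second demand — change propagation:
  t3: re-runs because a2 -8->0; new result 0.
  t4: re-runs because t3 8->0; new result -7 (unchanged).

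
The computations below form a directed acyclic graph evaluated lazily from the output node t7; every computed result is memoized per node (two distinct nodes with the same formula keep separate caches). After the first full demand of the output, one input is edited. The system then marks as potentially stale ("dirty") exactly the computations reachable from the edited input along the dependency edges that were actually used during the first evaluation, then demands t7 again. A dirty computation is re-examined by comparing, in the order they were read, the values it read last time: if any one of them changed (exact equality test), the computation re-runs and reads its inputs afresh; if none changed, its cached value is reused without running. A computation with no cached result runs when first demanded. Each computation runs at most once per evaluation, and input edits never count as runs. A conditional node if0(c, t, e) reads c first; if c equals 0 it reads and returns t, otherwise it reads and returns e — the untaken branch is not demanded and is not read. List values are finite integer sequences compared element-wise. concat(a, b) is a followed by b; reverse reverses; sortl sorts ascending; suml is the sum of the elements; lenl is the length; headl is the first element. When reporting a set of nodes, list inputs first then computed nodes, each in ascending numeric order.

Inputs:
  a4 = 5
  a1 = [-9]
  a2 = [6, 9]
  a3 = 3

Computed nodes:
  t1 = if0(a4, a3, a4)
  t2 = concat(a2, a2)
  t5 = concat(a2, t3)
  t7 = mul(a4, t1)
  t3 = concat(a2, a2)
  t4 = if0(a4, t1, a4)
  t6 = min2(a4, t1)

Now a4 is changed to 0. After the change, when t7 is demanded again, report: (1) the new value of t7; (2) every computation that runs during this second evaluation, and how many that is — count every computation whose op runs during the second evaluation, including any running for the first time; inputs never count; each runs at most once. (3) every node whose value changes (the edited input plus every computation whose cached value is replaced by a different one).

Demanding t7 again yields 0.
2 computations run: t1, t7.
The nodes whose values change: a4, t1, t7.

First demand of the output computes:
  t1 = if0(a4=5 -> else branch a4) = 5
  t7 = mul(5, 5) = 25

After the edit, cleaning proceeds:
  t1: a read changed (a4 5->0; a4 5->0) — executes, giving 3.
  t7: a read changed (a4 5->0; t1 5->3) — executes, giving 0.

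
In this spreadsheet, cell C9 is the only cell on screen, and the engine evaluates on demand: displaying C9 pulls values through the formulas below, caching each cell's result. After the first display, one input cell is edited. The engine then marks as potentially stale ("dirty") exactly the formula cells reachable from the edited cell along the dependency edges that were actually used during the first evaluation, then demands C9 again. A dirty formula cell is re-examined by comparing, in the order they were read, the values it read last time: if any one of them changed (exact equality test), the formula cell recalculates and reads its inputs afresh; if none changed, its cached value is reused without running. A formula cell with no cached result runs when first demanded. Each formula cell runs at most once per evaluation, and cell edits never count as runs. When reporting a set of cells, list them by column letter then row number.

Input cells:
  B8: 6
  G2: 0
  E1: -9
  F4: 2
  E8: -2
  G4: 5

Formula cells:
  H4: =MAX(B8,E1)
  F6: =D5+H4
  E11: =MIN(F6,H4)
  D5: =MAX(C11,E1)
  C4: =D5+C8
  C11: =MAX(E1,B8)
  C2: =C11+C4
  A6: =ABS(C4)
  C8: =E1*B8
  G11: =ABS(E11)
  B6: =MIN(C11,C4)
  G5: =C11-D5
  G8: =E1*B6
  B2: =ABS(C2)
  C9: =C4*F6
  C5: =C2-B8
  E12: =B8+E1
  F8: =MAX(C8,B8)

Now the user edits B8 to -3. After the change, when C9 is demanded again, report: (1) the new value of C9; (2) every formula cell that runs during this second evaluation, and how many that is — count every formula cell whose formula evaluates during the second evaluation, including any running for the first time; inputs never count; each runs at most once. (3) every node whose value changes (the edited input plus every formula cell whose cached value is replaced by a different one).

C9 now evaluates to -144.
Run set: C4, C8, C9, C11, D5, F6, H4 (7 run).
Changed values: B8, C4, C8, C9, C11, D5, F6, H4.

Initial pass — values computed on the first demand:
  C8 = -9 * 6 = -54
  C11 = MAX(-9, 6) = 6
  D5 = MAX(6, -9) = 6
  C4 = 6 + -54 = -48
  H4 = MAX(6, -9) = 6
  F6 = 6 + 6 = 12
  C9 = -48 * 12 = -576

Second demand — change propagation:
  C8: re-runs because B8 6->-3; new result 27.
  C11: re-runs because B8 6->-3; new result -3.
  D5: re-runs because C11 6->-3; new result -3.
  C4: re-runs because D5 6->-3; C8 -54->27; new result 24.
  H4: re-runs because B8 6->-3; new result -3.
  F6: re-runs because D5 6->-3; H4 6->-3; new result -6.
  C9: re-runs because C4 -48->24; F6 12->-6; new result -144.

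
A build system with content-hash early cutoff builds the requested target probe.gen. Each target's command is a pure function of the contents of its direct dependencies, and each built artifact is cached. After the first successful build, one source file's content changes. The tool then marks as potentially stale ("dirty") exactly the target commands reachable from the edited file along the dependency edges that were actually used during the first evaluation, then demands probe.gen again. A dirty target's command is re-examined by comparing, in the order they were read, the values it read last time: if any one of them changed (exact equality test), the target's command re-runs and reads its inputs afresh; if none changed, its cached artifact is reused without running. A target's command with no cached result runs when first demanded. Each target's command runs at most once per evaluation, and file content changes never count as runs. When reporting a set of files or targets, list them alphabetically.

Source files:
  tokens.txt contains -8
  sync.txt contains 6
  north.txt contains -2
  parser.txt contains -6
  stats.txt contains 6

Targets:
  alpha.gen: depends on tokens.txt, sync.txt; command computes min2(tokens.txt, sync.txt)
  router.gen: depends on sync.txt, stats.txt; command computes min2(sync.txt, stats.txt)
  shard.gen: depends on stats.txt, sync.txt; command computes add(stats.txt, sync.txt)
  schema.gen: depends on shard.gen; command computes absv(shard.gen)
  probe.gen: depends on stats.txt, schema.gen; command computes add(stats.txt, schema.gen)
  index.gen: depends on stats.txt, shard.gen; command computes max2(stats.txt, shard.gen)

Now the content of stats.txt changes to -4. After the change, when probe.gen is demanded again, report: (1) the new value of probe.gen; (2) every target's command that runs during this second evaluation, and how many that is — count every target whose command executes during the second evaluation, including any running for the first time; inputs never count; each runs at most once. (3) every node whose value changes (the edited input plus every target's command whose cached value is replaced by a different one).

First evaluation (everything demanded from the output):
  shard.gen = add(6, 6) = 12
  schema.gen = absv(12) = 12
  probe.gen = add(6, 12) = 18

Propagation after the edit:
  shard.gen: runs — stats.txt 6->-4; result 2.
  schema.gen: runs — shard.gen 12->2; result 2.
  probe.gen: runs — stats.txt 6->-4; schema.gen 12->2; result -2.

New value of probe.gen: -2.
Target commands that run: probe.gen, schema.gen, shard.gen — 3 in total.
Values that change: probe.gen, schema.gen, shard.gen, stats.txt.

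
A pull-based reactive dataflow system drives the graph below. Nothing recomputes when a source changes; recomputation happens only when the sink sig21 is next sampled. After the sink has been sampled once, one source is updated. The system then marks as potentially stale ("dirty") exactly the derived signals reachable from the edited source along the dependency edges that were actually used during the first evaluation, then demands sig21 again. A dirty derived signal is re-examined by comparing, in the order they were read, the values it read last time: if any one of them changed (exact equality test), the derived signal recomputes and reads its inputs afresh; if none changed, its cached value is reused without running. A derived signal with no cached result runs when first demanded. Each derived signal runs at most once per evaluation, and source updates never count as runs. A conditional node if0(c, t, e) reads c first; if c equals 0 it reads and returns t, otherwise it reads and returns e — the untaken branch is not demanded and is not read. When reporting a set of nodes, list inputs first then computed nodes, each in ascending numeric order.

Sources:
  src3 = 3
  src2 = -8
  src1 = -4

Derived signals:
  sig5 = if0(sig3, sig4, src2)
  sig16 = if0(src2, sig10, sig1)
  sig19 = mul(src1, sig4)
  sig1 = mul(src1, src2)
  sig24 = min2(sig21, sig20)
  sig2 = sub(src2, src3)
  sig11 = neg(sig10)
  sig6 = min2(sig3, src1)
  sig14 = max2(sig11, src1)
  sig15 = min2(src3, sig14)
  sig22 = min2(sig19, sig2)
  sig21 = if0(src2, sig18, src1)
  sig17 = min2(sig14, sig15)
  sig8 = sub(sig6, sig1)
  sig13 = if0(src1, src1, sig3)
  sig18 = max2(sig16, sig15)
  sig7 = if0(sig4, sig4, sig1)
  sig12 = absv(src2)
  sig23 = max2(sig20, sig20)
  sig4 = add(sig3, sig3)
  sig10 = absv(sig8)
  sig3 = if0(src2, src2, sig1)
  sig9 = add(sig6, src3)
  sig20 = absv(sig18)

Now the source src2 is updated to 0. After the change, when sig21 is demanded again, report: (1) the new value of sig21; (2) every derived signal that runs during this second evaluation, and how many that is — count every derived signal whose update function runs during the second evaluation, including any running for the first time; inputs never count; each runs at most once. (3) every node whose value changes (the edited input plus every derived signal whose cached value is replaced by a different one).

New value of sig21: 4.
Derived signals that run: sig1, sig3, sig6, sig8, sig10, sig11, sig14, sig15, sig16, sig18, sig21 — 11 in total.
Values that change: src2, sig21.
Key observation: a condition flipped, so demand reaches new nodes — sig1, sig3, sig6, sig8, sig10, sig11, sig14, sig15, sig16, sig18 run for the first time.

First evaluation (everything demanded from the output):
  sig21 = if0(src2=-8 -> else branch src1) = -4

Propagation after the edit:
  sig1: demanded for the first time — runs, produces 0.
  sig3: demanded for the first time — runs, produces 0.
  sig6: demanded for the first time — runs, produces -4.
  sig8: demanded for the first time — runs, produces -4.
  sig10: demanded for the first time — runs, produces 4.
  sig11: demanded for the first time — runs, produces -4.
  sig14: demanded for the first time — runs, produces -4.
  sig15: demanded for the first time — runs, produces -4.
  sig16: demanded for the first time — runs, produces 4.
  sig18: demanded for the first time — runs, produces 4.
  sig21: runs — src2 -8->0; result 4.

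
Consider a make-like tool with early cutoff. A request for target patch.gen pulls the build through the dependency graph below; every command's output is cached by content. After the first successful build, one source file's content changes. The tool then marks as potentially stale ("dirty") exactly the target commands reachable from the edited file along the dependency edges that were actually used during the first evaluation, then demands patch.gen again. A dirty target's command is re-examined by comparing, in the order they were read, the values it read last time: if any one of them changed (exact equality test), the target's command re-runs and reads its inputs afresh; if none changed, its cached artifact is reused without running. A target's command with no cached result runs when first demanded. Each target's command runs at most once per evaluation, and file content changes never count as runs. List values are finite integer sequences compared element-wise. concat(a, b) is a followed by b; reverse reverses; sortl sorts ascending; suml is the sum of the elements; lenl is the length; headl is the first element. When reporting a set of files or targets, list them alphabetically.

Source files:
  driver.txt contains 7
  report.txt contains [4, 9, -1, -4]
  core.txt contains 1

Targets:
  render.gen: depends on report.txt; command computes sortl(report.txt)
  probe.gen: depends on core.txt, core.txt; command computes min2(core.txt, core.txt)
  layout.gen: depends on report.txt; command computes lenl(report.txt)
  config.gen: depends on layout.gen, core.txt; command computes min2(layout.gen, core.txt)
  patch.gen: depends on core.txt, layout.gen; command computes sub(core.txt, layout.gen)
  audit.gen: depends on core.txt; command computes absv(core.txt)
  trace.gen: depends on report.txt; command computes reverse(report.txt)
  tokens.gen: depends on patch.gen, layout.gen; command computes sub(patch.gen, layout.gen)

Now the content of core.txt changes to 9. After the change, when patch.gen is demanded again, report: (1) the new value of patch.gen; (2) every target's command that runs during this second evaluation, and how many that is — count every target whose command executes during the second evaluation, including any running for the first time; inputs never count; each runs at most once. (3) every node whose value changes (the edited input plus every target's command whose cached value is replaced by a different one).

Demanding patch.gen again yields 5.
1 target commands run: patch.gen.
The nodes whose values change: core.txt, patch.gen.

First demand of the output computes:
  layout.gen = lenl([4, 9, -1, -4]) = 4
  patch.gen = sub(1, 4) = -3

After the edit, cleaning proceeds:
  patch.gen: a read changed (core.txt 1->9) — executes, giving 5.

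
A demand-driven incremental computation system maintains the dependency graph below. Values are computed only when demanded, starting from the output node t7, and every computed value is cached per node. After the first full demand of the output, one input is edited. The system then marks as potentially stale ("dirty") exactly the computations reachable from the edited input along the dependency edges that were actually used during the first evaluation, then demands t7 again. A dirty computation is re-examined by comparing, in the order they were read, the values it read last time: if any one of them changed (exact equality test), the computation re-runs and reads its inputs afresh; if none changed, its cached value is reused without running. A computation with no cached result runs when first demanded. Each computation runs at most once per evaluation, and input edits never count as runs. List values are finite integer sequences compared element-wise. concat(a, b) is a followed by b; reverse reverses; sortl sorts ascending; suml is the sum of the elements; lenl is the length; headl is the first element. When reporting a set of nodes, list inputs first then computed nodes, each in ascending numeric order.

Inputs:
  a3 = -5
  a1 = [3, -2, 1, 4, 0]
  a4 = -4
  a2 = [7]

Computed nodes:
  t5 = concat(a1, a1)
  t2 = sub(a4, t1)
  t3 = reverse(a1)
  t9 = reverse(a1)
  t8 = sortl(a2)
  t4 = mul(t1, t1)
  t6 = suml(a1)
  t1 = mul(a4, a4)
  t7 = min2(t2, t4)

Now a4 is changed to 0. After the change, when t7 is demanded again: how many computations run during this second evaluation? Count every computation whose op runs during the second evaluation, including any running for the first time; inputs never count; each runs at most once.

Computations that run: t1, t2, t4, t7 — 4 in total.

First evaluation (everything demanded from the output):
  t1 = mul(-4, -4) = 16
  t2 = sub(-4, 16) = -20
  t4 = mul(16, 16) = 256
  t7 = min2(-20, 256) = -20

Propagation after the edit:
  t1: runs — a4 -4->0; a4 -4->0; result 0.
  t2: runs — a4 -4->0; t1 16->0; result 0.
  t4: runs — t1 16->0; t1 16->0; result 0.
  t7: runs — t2 -20->0; t4 256->0; result 0.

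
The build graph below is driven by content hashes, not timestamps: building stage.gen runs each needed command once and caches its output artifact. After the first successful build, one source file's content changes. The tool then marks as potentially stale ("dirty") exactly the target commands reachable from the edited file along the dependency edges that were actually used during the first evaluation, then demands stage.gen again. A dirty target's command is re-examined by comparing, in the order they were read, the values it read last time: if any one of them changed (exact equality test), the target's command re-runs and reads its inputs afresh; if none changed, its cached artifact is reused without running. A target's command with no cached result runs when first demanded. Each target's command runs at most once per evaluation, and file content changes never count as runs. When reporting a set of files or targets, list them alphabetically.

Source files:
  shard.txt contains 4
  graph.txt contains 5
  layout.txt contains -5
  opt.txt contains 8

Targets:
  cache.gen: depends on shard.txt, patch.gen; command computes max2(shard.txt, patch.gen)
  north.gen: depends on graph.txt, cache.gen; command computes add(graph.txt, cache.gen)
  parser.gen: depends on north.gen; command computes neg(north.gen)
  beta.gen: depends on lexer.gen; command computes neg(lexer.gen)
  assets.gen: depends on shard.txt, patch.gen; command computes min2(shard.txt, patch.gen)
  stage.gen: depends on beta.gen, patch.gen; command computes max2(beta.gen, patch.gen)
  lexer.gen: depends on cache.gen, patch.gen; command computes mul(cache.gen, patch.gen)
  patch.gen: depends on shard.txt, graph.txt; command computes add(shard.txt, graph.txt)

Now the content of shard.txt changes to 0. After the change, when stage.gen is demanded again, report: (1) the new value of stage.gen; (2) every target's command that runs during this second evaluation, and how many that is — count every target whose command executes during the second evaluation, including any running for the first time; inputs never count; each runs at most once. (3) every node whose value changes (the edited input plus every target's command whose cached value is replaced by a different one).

stage.gen now evaluates to 5.
Run set: beta.gen, cache.gen, lexer.gen, patch.gen, stage.gen (5 run).
Changed values: beta.gen, cache.gen, lexer.gen, patch.gen, shard.txt, stage.gen.

Initial pass — values computed on the first demand:
  patch.gen = add(4, 5) = 9
  cache.gen = max2(4, 9) = 9
  lexer.gen = mul(9, 9) = 81
  beta.gen = neg(81) = -81
  stage.gen = max2(-81, 9) = 9

Second demand — change propagation:
  patch.gen: re-runs because shard.txt 4->0; new result 5.
  cache.gen: re-runs because shard.txt 4->0; patch.gen 9->5; new result 5.
  lexer.gen: re-runs because cache.gen 9->5; patch.gen 9->5; new result 25.
  beta.gen: re-runs because lexer.gen 81->25; new result -25.
  stage.gen: re-runs because beta.gen -81->-25; patch.gen 9->5; new result 5.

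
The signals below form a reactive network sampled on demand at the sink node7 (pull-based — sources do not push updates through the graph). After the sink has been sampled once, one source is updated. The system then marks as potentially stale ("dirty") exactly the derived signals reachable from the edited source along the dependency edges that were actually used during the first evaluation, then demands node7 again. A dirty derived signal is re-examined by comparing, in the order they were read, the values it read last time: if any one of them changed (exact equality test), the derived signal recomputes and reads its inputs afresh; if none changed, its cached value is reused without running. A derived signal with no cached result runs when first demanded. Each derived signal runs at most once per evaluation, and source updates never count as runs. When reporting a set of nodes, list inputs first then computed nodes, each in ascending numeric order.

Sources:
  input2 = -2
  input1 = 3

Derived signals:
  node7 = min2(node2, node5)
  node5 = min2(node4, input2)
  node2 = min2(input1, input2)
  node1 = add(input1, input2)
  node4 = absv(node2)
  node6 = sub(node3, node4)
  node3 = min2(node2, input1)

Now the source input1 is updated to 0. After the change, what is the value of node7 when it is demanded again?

Initial pass — values computed on the first demand:
  node2 = min2(3, -2) = -2
  node4 = absv(-2) = 2
  node5 = min2(2, -2) = -2
  node7 = min2(-2, -2) = -2

Second demand — change propagation:
  node2: re-runs because input1 3->0; new result -2 (unchanged).
  node4: re-examined; everything it read last time is the same (node2 unchanged) — cache 2 kept, no run.
  node5: re-examined; everything it read last time is the same (node4 unchanged, input2 unchanged) — cache -2 kept, no run.
  node7: re-examined; everything it read last time is the same (node2 unchanged, node5 unchanged) — cache -2 kept, no run.

The important point: node2 recomputes to an identical value, and the output ends up unchanged.

node7 now evaluates to -2.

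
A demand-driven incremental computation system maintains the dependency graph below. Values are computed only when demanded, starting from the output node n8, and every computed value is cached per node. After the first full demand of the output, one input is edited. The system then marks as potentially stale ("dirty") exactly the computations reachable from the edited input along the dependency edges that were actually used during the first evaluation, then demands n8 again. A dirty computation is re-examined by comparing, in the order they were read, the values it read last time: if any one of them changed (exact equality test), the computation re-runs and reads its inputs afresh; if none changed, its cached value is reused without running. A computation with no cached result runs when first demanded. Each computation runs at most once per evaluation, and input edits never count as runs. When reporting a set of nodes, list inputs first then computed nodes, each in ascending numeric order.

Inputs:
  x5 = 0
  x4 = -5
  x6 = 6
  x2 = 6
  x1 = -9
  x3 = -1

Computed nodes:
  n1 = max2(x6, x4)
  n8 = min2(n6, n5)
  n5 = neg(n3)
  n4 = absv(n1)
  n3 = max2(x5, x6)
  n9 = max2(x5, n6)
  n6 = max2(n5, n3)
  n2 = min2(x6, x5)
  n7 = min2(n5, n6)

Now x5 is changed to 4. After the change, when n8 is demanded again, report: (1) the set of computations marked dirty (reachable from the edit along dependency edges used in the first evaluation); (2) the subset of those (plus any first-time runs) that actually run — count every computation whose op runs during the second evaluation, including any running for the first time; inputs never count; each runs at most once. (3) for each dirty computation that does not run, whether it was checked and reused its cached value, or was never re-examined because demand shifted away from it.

Marked dirty: n3, n5, n6, n8.
Computations that run: n3 — 1 in total.
Checked but reused from cache: n5, n6, n8.
Key observation: the change is absorbed at n3 — it re-runs but produces the same value, and the output's value is unchanged.

First evaluation (everything demanded from the output):
  n3 = max2(0, 6) = 6
  n5 = neg(6) = -6
  n6 = max2(-6, 6) = 6
  n8 = min2(6, -6) = -6

Propagation after the edit:
  n3: runs — x5 0->4; result 6 (same value as before).
  n5: checked — values it read are unchanged (n3 unchanged); reused cached -6 without running.
  n6: checked — values it read are unchanged (n5 unchanged, n3 unchanged); reused cached 6 without running.
  n8: checked — values it read are unchanged (n6 unchanged, n5 unchanged); reused cached -6 without running.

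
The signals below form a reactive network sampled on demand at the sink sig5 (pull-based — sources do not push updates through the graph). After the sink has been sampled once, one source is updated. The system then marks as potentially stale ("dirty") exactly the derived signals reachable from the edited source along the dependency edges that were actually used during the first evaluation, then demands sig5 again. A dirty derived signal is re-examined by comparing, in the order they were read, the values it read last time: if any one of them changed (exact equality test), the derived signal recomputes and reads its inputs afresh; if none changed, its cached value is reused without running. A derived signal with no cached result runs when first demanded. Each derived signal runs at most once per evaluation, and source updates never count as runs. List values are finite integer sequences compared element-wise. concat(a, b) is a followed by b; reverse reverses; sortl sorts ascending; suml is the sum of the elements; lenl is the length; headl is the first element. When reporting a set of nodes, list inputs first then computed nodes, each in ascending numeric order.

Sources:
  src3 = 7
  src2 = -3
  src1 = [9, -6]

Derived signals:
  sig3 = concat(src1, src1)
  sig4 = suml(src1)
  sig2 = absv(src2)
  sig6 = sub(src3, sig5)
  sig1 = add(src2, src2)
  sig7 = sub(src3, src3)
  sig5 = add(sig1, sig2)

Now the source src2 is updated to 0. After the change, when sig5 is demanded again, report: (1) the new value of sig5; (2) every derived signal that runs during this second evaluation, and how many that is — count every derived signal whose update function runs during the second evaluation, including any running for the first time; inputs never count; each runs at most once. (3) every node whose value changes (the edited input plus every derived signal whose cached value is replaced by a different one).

sig5 now evaluates to 0.
Run set: sig1, sig2, sig5 (3 run).
Changed values: src2, sig1, sig2, sig5.

Initial pass — values computed on the first demand:
  sig1 = add(-3, -3) = -6
  sig2 = absv(-3) = 3
  sig5 = add(-6, 3) = -3

Second demand — change propagation:
  sig1: re-runs because src2 -3->0; src2 -3->0; new result 0.
  sig2: re-runs because src2 -3->0; new result 0.
  sig5: re-runs because sig1 -6->0; sig2 3->0; new result 0.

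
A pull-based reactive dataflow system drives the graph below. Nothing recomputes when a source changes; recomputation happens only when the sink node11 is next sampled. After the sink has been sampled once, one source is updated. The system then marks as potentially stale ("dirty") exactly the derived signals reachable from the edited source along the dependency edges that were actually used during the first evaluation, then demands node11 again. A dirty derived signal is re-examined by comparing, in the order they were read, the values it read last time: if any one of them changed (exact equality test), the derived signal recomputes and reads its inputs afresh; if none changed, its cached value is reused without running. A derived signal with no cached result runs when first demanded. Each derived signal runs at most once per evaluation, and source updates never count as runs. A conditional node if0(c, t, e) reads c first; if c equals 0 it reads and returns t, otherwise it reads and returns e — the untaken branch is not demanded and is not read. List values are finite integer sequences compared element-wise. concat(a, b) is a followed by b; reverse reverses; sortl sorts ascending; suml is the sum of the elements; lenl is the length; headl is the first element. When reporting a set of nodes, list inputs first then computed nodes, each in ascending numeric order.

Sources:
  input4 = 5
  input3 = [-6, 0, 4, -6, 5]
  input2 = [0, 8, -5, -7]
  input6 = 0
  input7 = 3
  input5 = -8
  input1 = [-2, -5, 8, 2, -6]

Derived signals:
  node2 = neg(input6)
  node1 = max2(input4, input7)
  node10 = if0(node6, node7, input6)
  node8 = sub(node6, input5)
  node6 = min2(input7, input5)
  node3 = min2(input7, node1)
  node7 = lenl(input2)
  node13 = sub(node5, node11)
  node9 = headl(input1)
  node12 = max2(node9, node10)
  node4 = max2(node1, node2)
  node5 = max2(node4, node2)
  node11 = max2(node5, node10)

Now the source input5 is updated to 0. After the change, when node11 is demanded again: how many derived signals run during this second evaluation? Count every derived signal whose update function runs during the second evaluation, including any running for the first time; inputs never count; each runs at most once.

First evaluation (everything demanded from the output):
  node1 = max2(5, 3) = 5
  node2 = neg(0) = 0
  node4 = max2(5, 0) = 5
  node5 = max2(5, 0) = 5
  node6 = min2(3, -8) = -8
  node10 = if0(node6=-8 -> else branch input6) = 0
  node11 = max2(5, 0) = 5

Propagation after the edit:
  node6: runs — input5 -8->0; result 0.
  node7: demanded for the first time — runs, produces 4.
  node10: runs — node6 -8->0; result 4.
  node11: runs — node10 0->4; result 5 (same value as before).

Key observation: a condition flipped, so demand reaches new nodes — node7 runs for the first time.

Derived signals that run: node6, node7, node10, node11 — 4 in total.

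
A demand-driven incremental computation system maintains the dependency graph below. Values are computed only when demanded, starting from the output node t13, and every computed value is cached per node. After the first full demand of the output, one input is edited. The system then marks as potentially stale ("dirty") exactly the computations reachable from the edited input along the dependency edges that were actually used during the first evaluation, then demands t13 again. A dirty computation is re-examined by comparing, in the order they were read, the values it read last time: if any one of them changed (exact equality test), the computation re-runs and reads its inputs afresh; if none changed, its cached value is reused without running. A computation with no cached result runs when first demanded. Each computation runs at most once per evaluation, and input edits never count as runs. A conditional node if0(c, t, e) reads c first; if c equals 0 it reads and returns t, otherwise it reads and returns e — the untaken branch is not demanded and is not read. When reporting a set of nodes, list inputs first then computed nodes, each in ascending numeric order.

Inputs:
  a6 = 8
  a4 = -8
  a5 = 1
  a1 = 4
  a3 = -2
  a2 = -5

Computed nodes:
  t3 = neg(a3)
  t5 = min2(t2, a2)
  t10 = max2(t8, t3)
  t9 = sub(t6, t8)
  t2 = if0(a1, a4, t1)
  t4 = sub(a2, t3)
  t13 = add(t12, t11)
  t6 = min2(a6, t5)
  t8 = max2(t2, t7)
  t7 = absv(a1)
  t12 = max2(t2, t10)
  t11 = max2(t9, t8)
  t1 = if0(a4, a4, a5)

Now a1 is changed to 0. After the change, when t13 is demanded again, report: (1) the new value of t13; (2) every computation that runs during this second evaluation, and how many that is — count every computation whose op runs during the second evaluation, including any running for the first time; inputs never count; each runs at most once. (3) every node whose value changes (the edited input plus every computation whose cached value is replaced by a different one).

First evaluation (everything demanded from the output):
  t1 = if0(a4=-8 -> else branch a5) = 1
  t2 = if0(a1=4 -> else branch t1) = 1
  t3 = neg(-2) = 2
  t5 = min2(1, -5) = -5
  t6 = min2(8, -5) = -5
  t7 = absv(4) = 4
  t8 = max2(1, 4) = 4
  t9 = sub(-5, 4) = -9
  t10 = max2(4, 2) = 4
  t11 = max2(-9, 4) = 4
  t12 = max2(1, 4) = 4
  t13 = add(4, 4) = 8

Propagation after the edit:
  t2: runs — a1 4->0; result -8.
  t5: runs — t2 1->-8; result -8.
  t6: runs — t5 -5->-8; result -8.
  t7: runs — a1 4->0; result 0.
  t8: runs — t2 1->-8; t7 4->0; result 0.
  t9: runs — t6 -5->-8; t8 4->0; result -8.
  t10: runs — t8 4->0; result 2.
  t11: runs — t9 -9->-8; t8 4->0; result 0.
  t12: runs — t2 1->-8; t10 4->2; result 2.
  t13: runs — t12 4->2; t11 4->0; result 2.

New value of t13: 2.
Computations that run: t2, t5, t6, t7, t8, t9, t10, t11, t12, t13 — 10 in total.
Values that change: a1, t2, t5, t6, t7, t8, t9, t10, t11, t12, t13.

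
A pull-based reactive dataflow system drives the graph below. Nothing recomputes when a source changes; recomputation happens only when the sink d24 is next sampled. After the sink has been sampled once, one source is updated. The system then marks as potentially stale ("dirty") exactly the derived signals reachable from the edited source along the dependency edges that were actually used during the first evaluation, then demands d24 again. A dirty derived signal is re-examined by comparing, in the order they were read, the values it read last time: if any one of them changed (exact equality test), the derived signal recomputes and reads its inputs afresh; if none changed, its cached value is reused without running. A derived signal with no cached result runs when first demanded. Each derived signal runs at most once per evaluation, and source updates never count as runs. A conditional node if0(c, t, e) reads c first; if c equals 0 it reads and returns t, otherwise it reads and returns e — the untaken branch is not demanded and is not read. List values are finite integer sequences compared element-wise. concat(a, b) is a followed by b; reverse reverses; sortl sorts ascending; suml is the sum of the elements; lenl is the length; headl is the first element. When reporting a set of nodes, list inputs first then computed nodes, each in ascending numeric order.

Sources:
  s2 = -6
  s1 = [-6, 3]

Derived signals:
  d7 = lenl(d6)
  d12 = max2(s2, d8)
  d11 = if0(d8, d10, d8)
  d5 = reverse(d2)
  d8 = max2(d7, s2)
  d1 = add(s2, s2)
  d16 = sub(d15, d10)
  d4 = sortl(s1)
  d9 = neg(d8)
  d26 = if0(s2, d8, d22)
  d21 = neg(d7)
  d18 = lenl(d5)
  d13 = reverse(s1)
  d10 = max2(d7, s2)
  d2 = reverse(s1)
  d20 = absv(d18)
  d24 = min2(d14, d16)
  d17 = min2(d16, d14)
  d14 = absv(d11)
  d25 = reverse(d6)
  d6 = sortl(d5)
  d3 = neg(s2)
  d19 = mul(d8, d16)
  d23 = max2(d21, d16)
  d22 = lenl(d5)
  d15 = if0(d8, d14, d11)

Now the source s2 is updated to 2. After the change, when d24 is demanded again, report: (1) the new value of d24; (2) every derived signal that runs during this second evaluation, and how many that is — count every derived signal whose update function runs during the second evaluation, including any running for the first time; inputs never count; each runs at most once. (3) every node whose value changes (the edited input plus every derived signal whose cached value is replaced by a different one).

New value of d24: 0.
Derived signals that run: d8, d10 — 2 in total.
Values that change: s2.
Key observation: the cutoff stops propagation at d11 — its inputs' values are unchanged, so it reuses its cache.

First evaluation (everything demanded from the output):
  d2 = reverse([-6, 3]) = [3, -6]
  d5 = reverse([3, -6]) = [-6, 3]
  d6 = sortl([-6, 3]) = [-6, 3]
  d7 = lenl([-6, 3]) = 2
  d8 = max2(2, -6) = 2
  d10 = max2(2, -6) = 2
  d11 = if0(d8=2 -> else branch d8) = 2
  d14 = absv(2) = 2
  d15 = if0(d8=2 -> else branch d11) = 2
  d16 = sub(2, 2) = 0
  d24 = min2(2, 0) = 0

Propagation after the edit:
  d8: runs — s2 -6->2; result 2 (same value as before).
  d10: runs — s2 -6->2; result 2 (same value as before).
  d11: checked — values it read are unchanged (d8 unchanged, d8 unchanged); reused cached 2 without running.
  d14: checked — values it read are unchanged (d11 unchanged); reused cached 2 without running.
  d15: checked — values it read are unchanged (d8 unchanged, d11 unchanged); reused cached 2 without running.
  d16: checked — values it read are unchanged (d15 unchanged, d10 unchanged); reused cached 0 without running.
  d24: checked — values it read are unchanged (d14 unchanged, d16 unchanged); reused cached 0 without running.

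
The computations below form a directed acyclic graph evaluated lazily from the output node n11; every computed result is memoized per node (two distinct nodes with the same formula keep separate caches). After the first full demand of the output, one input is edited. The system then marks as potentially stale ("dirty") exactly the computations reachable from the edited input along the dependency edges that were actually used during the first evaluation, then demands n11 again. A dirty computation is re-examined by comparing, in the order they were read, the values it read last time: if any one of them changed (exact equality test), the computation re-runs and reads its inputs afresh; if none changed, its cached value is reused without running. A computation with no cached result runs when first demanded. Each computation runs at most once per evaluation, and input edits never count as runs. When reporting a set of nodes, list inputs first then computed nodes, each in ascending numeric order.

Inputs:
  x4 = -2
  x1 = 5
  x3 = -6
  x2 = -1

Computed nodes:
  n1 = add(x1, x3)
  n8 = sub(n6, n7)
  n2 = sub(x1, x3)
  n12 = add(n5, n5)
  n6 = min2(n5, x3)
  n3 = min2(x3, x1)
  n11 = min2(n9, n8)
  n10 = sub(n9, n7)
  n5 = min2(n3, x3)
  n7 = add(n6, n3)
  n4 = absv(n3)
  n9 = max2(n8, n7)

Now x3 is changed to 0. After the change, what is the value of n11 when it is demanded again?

Demanding n11 again yields 0.

First demand of the output computes:
  n3 = min2(-6, 5) = -6
  n5 = min2(-6, -6) = -6
  n6 = min2(-6, -6) = -6
  n7 = add(-6, -6) = -12
  n8 = sub(-6, -12) = 6
  n9 = max2(6, -12) = 6
  n11 = min2(6, 6) = 6

After the edit, cleaning proceeds:
  n3: a read changed (x3 -6->0) — executes, giving 0.
  n5: a read changed (n3 -6->0; x3 -6->0) — executes, giving 0.
  n6: a read changed (n5 -6->0; x3 -6->0) — executes, giving 0.
  n7: a read changed (n6 -6->0; n3 -6->0) — executes, giving 0.
  n8: a read changed (n6 -6->0; n7 -12->0) — executes, giving 0.
  n9: a read changed (n8 6->0; n7 -12->0) — executes, giving 0.
  n11: a read changed (n9 6->0; n8 6->0) — executes, giving 0.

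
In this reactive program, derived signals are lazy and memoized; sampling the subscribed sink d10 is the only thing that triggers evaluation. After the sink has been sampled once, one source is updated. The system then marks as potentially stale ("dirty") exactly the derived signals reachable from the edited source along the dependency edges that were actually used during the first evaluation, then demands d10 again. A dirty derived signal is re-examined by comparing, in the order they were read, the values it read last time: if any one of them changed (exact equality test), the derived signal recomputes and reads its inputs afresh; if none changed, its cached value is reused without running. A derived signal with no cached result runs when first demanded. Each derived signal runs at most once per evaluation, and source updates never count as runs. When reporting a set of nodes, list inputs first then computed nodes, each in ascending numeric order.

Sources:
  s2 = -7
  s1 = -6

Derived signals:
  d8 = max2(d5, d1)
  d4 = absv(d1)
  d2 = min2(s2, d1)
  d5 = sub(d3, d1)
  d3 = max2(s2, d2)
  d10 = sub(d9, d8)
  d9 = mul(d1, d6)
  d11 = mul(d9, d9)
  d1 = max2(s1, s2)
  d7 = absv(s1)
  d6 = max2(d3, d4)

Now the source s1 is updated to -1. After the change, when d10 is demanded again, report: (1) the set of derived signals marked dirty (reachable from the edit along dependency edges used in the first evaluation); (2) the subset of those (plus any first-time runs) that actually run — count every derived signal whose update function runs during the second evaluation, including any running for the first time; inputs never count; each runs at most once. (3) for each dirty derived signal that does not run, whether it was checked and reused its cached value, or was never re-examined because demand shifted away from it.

The edit dirties: d1, d2, d3, d4, d5, d6, d8, d9, d10.
8 derived signals run: d1, d2, d4, d5, d6, d8, d9, d10.
Cache hits after checking: d3.
Note where the cutoff bites: d3 is checked, finds nothing changed, and keeps its cache.

First demand of the output computes:
  d1 = max2(-6, -7) = -6
  d2 = min2(-7, -6) = -7
  d3 = max2(-7, -7) = -7
  d4 = absv(-6) = 6
  d5 = sub(-7, -6) = -1
  d6 = max2(-7, 6) = 6
  d8 = max2(-1, -6) = -1
  d9 = mul(-6, 6) = -36
  d10 = sub(-36, -1) = -35

After the edit, cleaning proceeds:
  d1: a read changed (s1 -6->-1) — executes, giving -1.
  d2: a read changed (d1 -6->-1) — executes, giving -7 — identical to its old value.
  d3: dirty, but its reads are unchanged (s2 unchanged, d2 unchanged); cached -7 stands.
  d4: a read changed (d1 -6->-1) — executes, giving 1.
  d5: a read changed (d1 -6->-1) — executes, giving -6.
  d6: a read changed (d4 6->1) — executes, giving 1.
  d8: a read changed (d5 -1->-6; d1 -6->-1) — executes, giving -1 — identical to its old value.
  d9: a read changed (d1 -6->-1; d6 6->1) — executes, giving -1.
  d10: a read changed (d9 -36->-1) — executes, giving 0.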